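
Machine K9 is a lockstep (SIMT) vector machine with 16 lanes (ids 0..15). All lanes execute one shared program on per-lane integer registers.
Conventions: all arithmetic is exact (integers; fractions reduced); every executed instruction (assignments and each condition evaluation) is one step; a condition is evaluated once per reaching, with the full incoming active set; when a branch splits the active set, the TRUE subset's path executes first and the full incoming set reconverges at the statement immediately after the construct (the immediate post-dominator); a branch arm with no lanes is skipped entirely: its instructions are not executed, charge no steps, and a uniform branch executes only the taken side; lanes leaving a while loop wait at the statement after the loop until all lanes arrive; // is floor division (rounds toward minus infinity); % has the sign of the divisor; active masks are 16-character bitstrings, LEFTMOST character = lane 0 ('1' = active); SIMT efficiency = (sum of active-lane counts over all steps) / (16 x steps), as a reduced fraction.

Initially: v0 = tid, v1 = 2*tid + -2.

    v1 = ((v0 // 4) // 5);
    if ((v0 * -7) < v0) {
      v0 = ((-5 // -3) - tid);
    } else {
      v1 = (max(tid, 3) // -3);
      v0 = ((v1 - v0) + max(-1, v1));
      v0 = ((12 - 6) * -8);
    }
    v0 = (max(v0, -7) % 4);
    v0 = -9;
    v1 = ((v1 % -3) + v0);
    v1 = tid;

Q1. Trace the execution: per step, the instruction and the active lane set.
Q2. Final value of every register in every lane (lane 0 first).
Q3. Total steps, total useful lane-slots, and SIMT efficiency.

step 0: v1 <- ((v0 // 4) // 5)       1111111111111111
step 1: eval ((v0 * -7) < v0)        1111111111111111
step 2: v0 <- ((-5 // -3) - tid)     0111111111111111
step 3: v1 <- (max(tid, 3) // -3)    1000000000000000
step 4: v0 <- ((v1 - v0) + max(-1, v1)) 1000000000000000
step 5: v0 <- ((12 - 6) * -8)        1000000000000000
step 6: v0 <- (max(v0, -7) % 4)      1111111111111111
step 7: v0 <- -9                     1111111111111111
step 8: v1 <- ((v1 % -3) + v0)       1111111111111111
step 9: v1 <- tid                    1111111111111111

Answer: 10 steps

v0: -9,-9,-9,-9,-9,-9,-9,-9,-9,-9,-9,-9,-9,-9,-9,-9
v1: 0,1,2,3,4,5,6,7,8,9,10,11,12,13,14,15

steps = 10; useful = 114; efficiency = 114/160 = 57/80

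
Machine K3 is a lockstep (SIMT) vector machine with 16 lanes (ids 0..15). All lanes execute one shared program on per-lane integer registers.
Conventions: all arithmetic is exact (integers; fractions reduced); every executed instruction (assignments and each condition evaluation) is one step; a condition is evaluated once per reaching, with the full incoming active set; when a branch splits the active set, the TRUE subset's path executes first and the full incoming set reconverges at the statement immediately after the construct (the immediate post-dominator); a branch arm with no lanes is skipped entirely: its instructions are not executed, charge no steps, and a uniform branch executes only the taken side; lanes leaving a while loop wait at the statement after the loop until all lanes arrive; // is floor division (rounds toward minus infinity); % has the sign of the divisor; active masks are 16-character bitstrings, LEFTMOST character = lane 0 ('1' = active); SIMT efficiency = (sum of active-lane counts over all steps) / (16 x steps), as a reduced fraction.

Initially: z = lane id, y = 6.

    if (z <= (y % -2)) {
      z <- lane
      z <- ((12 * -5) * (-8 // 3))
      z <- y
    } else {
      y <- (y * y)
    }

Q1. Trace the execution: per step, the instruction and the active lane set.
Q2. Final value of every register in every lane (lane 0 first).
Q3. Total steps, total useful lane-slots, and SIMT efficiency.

step 0: eval (z <= (y % -2))         1111111111111111
step 1: z <- lane                    1000000000000000
step 2: z <- ((12 * -5) * (-8 // 3)) 1000000000000000
step 3: z <- y                       1000000000000000
step 4: y <- (y * y)                 0111111111111111

Answer: 5 steps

z: 6,1,2,3,4,5,6,7,8,9,10,11,12,13,14,15
y: 6,36,36,36,36,36,36,36,36,36,36,36,36,36,36,36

steps = 5; useful = 34; efficiency = 34/80 = 17/40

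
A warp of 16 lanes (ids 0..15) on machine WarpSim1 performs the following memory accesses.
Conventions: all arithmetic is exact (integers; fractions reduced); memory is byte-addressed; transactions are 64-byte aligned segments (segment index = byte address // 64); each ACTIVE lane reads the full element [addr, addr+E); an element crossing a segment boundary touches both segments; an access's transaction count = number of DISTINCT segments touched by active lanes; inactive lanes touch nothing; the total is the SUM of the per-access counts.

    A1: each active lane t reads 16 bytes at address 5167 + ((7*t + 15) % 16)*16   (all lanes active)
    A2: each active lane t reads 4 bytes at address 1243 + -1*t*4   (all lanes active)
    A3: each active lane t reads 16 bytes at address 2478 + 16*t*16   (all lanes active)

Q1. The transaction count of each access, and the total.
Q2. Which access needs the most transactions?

A1: 5 transactions
A2: 2 transactions
A3: 16 transactions

Answer: 5,2,16; total 23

Answer: A3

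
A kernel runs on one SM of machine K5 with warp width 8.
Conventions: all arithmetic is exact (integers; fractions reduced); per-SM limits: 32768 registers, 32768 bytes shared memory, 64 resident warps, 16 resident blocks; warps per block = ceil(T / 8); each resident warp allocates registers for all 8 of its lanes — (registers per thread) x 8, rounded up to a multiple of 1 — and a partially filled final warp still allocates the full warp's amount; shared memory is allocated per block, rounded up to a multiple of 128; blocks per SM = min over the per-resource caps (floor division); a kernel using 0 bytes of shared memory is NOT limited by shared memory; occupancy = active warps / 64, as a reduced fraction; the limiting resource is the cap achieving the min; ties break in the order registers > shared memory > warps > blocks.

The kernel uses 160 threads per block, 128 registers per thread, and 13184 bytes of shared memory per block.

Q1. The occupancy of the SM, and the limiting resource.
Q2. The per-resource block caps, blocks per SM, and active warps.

Answer: occupancy 5/16, limited by registers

registers: 1 block
shared memory: 2 blocks
warps: 3 blocks
blocks: 16 blocks

Answer: 1 block, 20 active warps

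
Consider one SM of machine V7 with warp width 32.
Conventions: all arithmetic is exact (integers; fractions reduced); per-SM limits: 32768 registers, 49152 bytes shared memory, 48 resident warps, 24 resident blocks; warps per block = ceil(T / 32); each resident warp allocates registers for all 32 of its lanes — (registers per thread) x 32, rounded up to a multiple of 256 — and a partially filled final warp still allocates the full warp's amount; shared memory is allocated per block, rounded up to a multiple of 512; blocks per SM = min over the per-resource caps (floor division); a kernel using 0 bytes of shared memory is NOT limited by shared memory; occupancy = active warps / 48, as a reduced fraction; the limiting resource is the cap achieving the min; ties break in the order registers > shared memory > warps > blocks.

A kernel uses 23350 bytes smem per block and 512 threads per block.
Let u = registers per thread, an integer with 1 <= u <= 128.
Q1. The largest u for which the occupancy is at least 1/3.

Answer: u = 64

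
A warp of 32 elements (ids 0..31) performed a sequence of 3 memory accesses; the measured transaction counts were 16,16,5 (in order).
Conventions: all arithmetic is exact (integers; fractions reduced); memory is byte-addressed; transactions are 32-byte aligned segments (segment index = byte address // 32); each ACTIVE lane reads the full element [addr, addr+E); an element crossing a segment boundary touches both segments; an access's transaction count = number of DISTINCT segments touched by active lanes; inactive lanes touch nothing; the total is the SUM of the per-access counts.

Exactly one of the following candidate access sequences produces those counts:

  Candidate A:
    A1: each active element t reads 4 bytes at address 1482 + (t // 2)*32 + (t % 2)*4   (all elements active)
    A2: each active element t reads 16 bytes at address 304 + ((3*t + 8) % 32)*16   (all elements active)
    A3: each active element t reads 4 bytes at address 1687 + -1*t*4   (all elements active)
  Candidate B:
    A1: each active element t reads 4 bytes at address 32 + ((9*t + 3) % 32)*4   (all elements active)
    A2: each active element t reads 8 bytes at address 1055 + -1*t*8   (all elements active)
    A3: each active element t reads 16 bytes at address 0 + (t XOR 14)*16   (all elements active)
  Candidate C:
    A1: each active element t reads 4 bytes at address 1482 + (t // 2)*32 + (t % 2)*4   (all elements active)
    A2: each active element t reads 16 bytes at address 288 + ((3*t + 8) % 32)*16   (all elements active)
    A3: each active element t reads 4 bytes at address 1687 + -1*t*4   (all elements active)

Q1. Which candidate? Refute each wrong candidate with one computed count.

A: A2 gives 17 transactions, not 16
B: A1 gives 4 transactions, not 16
C: all counts match (16,16,5)

Answer: C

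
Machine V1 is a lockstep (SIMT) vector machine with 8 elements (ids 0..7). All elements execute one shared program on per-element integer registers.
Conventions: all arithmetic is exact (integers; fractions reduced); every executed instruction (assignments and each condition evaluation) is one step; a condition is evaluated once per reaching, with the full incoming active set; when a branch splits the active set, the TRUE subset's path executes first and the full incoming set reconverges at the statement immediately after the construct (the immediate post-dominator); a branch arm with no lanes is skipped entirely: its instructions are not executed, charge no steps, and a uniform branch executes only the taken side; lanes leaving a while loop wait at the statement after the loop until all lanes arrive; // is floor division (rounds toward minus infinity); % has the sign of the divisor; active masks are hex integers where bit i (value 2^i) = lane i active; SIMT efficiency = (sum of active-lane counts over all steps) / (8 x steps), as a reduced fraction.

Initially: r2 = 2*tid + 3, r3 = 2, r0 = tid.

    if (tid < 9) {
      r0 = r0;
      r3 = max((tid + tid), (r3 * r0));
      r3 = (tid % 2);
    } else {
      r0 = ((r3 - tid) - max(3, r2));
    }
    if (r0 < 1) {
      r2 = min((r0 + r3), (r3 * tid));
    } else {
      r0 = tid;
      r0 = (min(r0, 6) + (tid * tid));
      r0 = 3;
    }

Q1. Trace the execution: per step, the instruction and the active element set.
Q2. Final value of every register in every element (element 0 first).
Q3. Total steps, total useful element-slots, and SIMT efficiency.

step 0: eval (tid < 9)               0xff
step 1: r0 <- r0                     0xff
step 2: r3 <- max((tid + tid), (r3 * r0)) 0xff
step 3: r3 <- (tid % 2)              0xff
step 4: eval (r0 < 1)                0xff
step 5: r2 <- min((r0 + r3), (r3 * tid)) 0x01
step 6: r0 <- tid                    0xfe
step 7: r0 <- (min(r0, 6) + (tid * tid)) 0xfe
step 8: r0 <- 3                      0xfe

Answer: 9 steps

r2: 0,5,7,9,11,13,15,17
r3: 0,1,0,1,0,1,0,1
r0: 0,3,3,3,3,3,3,3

steps = 9; useful = 62; efficiency = 62/72 = 31/36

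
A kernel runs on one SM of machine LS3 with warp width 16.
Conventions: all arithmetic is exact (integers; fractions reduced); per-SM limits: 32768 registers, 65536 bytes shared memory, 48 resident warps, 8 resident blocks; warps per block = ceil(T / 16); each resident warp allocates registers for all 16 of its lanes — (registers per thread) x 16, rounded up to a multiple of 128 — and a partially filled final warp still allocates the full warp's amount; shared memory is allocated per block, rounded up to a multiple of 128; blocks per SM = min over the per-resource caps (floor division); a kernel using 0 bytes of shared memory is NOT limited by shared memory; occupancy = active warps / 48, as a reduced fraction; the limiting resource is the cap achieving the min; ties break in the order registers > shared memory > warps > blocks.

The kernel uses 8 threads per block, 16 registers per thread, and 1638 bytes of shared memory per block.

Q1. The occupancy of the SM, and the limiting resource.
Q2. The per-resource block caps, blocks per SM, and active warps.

Answer: occupancy 1/6, limited by blocks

registers: 128 blocks
shared memory: 39 blocks
warps: 48 blocks
blocks: 8 blocks

Answer: 8 blocks, 8 active warps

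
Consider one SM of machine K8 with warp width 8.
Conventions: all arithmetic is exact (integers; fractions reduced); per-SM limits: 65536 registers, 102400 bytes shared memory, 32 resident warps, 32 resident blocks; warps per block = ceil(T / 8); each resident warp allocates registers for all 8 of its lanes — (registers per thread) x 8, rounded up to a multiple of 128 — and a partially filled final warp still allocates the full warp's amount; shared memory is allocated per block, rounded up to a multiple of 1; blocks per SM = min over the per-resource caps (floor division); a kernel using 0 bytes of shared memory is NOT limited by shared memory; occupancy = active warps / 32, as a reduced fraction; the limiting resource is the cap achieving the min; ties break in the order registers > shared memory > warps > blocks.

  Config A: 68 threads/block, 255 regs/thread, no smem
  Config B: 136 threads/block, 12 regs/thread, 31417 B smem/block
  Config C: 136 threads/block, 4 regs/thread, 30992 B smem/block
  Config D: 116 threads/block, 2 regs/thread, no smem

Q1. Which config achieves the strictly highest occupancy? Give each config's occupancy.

occupancies: A 27/32, B 17/32, C 17/32, D 15/16

Answer: D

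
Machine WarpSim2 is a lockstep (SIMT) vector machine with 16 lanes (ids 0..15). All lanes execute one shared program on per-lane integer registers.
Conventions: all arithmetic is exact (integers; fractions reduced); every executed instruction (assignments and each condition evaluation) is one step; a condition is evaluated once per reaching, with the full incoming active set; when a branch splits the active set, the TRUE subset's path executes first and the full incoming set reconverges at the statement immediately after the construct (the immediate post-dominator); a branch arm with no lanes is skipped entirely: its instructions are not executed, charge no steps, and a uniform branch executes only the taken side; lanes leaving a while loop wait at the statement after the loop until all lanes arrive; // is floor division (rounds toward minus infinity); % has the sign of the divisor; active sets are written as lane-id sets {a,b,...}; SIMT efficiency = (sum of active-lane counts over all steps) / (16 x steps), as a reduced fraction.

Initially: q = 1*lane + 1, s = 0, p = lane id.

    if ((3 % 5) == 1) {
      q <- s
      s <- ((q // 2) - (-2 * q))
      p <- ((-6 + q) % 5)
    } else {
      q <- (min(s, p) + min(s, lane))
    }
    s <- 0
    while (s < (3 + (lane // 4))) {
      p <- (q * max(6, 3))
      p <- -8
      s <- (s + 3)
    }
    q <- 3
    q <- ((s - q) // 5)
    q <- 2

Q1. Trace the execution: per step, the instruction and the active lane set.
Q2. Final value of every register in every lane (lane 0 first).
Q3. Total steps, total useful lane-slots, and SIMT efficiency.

step 0: eval ((3 % 5) == 1)          {0,1,2,3,4,5,6,7,8,9,10,11,12,13,14,15}
step 1: q <- (min(s, p) + min(s, lane)) {0,1,2,3,4,5,6,7,8,9,10,11,12,13,14,15}
step 2: s <- 0                       {0,1,2,3,4,5,6,7,8,9,10,11,12,13,14,15}
step 3: eval (s < (3 + (lane // 4))) {0,1,2,3,4,5,6,7,8,9,10,11,12,13,14,15}
step 4: p <- (q * max(6, 3))         {0,1,2,3,4,5,6,7,8,9,10,11,12,13,14,15}
step 5: p <- -8                      {0,1,2,3,4,5,6,7,8,9,10,11,12,13,14,15}
step 6: s <- (s + 3)                 {0,1,2,3,4,5,6,7,8,9,10,11,12,13,14,15}
step 7: eval (s < (3 + (lane // 4))) {0,1,2,3,4,5,6,7,8,9,10,11,12,13,14,15}
step 8: p <- (q * max(6, 3))         {4,5,6,7,8,9,10,11,12,13,14,15}
step 9: p <- -8                      {4,5,6,7,8,9,10,11,12,13,14,15}
step 10: s <- (s + 3)                 {4,5,6,7,8,9,10,11,12,13,14,15}
step 11: eval (s < (3 + (lane // 4))) {4,5,6,7,8,9,10,11,12,13,14,15}
step 12: q <- 3                       {0,1,2,3,4,5,6,7,8,9,10,11,12,13,14,15}
step 13: q <- ((s - q) // 5)          {0,1,2,3,4,5,6,7,8,9,10,11,12,13,14,15}
step 14: q <- 2                       {0,1,2,3,4,5,6,7,8,9,10,11,12,13,14,15}

Answer: 15 steps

q: 2,2,2,2,2,2,2,2,2,2,2,2,2,2,2,2
s: 3,3,3,3,6,6,6,6,6,6,6,6,6,6,6,6
p: -8,-8,-8,-8,-8,-8,-8,-8,-8,-8,-8,-8,-8,-8,-8,-8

steps = 15; useful = 224; efficiency = 224/240 = 14/15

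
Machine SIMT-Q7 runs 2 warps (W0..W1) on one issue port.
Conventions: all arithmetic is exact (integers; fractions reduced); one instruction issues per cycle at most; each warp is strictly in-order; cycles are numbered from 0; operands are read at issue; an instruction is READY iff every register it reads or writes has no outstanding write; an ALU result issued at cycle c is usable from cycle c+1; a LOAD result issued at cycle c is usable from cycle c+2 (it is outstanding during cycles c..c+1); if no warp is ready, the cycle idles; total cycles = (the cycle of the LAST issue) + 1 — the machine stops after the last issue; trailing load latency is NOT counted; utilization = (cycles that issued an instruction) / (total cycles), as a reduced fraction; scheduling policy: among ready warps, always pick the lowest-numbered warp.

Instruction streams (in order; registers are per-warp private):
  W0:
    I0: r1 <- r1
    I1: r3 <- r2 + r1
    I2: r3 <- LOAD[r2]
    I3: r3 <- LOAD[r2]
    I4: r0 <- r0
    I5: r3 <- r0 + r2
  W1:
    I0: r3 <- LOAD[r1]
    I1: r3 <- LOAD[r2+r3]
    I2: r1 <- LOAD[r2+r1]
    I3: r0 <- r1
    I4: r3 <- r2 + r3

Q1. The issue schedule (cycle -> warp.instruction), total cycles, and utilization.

cycle 0: W0.I0
cycle 1: W0.I1
cycle 2: W0.I2
cycle 3: W1.I0
cycle 4: W0.I3
cycle 5: W0.I4
cycle 6: W0.I5
cycle 7: W1.I1
cycle 8: W1.I2
cycle 9: idle
cycle 10: W1.I3
cycle 11: W1.I4

Answer: 12 cycles, utilization 11/12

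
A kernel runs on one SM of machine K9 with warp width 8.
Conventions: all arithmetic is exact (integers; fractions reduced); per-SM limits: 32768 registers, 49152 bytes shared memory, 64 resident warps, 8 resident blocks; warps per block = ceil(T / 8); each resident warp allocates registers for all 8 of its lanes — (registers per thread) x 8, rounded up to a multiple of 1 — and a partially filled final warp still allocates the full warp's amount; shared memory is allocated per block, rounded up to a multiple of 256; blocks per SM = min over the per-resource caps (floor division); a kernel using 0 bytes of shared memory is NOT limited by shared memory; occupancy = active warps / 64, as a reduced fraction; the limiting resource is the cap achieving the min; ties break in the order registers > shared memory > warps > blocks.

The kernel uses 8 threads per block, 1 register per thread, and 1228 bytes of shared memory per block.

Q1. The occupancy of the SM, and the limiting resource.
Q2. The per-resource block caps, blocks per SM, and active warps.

Answer: occupancy 1/8, limited by blocks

registers: 4096 blocks
shared memory: 38 blocks
warps: 64 blocks
blocks: 8 blocks

Answer: 8 blocks, 8 active warps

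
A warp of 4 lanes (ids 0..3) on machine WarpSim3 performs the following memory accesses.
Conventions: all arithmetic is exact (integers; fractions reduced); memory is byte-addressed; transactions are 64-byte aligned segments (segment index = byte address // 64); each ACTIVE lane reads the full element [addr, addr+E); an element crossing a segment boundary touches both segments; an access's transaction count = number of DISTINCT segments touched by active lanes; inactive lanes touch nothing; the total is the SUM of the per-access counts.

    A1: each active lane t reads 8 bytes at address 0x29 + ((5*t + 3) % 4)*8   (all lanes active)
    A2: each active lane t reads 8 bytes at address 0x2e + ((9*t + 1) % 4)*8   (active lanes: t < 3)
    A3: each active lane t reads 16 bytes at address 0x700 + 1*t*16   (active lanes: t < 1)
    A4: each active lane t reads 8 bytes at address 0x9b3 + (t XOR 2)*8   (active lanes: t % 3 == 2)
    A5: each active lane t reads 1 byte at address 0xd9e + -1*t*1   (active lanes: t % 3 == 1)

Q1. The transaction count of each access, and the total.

A1: 2 transactions
A2: 2 transactions
A3: 1 transaction
A4: 1 transaction
A5: 1 transaction

Answer: 2,2,1,1,1; total 7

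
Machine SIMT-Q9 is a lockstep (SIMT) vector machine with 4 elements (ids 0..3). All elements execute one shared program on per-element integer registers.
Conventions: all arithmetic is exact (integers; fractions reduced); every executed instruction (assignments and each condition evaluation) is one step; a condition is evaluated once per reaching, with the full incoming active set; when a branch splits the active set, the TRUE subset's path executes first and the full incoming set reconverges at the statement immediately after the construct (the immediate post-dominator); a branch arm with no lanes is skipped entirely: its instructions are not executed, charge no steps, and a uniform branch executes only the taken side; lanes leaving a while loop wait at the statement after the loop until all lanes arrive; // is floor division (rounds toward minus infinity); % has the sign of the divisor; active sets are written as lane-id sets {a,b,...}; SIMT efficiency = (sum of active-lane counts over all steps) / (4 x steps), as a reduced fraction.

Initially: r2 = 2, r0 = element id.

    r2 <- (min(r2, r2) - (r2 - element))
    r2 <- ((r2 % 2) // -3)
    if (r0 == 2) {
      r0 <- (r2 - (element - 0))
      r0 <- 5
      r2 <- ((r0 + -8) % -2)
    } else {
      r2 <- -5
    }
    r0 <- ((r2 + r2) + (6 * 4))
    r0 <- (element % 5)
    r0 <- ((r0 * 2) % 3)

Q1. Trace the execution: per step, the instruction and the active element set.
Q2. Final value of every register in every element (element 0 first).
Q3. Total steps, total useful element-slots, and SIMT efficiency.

step 0: r2 <- (min(r2, r2) - (r2 - element)) {0,1,2,3}
step 1: r2 <- ((r2 % 2) // -3)       {0,1,2,3}
step 2: eval (r0 == 2)               {0,1,2,3}
step 3: r0 <- (r2 - (element - 0))   {2}
step 4: r0 <- 5                      {2}
step 5: r2 <- ((r0 + -8) % -2)       {2}
step 6: r2 <- -5                     {0,1,3}
step 7: r0 <- ((r2 + r2) + (6 * 4))  {0,1,2,3}
step 8: r0 <- (element % 5)          {0,1,2,3}
step 9: r0 <- ((r0 * 2) % 3)         {0,1,2,3}

Answer: 10 steps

r2: -5,-5,-1,-5
r0: 0,2,1,0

steps = 10; useful = 30; efficiency = 30/40 = 3/4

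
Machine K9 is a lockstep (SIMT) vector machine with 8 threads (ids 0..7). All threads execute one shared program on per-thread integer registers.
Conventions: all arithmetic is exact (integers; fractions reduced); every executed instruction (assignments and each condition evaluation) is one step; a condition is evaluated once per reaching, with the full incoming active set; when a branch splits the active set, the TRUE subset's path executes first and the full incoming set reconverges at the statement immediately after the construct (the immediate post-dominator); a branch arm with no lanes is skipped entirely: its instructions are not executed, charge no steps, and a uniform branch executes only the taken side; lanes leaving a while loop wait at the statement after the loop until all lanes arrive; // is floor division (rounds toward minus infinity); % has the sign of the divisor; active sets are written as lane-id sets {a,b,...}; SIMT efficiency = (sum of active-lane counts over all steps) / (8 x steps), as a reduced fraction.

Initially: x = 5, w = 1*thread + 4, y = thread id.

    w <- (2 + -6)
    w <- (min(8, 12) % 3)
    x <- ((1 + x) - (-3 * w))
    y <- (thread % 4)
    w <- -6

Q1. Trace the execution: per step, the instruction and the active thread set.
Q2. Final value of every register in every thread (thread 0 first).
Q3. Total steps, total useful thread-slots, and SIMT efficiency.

step 0: w <- (2 + -6)                {0,1,2,3,4,5,6,7}
step 1: w <- (min(8, 12) % 3)        {0,1,2,3,4,5,6,7}
step 2: x <- ((1 + x) - (-3 * w))    {0,1,2,3,4,5,6,7}
step 3: y <- (thread % 4)            {0,1,2,3,4,5,6,7}
step 4: w <- -6                      {0,1,2,3,4,5,6,7}

Answer: 5 steps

x: 12,12,12,12,12,12,12,12
w: -6,-6,-6,-6,-6,-6,-6,-6
y: 0,1,2,3,0,1,2,3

steps = 5; useful = 40; efficiency = 40/40 = 1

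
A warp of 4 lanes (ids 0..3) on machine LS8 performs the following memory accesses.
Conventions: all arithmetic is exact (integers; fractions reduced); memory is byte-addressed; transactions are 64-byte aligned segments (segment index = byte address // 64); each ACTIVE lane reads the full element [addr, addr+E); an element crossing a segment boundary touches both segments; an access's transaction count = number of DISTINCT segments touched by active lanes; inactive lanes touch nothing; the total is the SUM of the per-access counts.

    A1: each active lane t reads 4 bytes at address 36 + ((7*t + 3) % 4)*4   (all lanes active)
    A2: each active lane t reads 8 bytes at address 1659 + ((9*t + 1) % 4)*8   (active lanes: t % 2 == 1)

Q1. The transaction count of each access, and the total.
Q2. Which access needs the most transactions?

A1: 1 transaction
A2: 2 transactions

Answer: 1,2; total 3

Answer: A2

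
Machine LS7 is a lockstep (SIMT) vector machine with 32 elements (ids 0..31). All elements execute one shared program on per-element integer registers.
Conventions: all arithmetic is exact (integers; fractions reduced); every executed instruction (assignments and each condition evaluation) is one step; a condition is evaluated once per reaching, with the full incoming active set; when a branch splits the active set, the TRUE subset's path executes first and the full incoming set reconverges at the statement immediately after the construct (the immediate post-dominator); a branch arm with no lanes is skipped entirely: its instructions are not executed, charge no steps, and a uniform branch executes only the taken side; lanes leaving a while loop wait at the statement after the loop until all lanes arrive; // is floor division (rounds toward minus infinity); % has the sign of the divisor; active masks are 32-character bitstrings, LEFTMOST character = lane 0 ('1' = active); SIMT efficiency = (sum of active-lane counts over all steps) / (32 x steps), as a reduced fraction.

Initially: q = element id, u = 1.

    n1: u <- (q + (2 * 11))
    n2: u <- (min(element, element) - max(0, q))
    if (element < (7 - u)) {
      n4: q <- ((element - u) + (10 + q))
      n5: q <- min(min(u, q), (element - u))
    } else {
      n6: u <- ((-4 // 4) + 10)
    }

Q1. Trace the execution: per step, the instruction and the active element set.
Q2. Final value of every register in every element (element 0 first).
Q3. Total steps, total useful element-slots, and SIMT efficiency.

step 0: u <- (q + (2 * 11))          11111111111111111111111111111111
step 1: u <- (min(element, element) - max(0, q)) 11111111111111111111111111111111
step 2: eval (element < (7 - u))     11111111111111111111111111111111
step 3: q <- ((element - u) + (10 + q)) 11111110000000000000000000000000
step 4: q <- min(min(u, q), (element - u)) 11111110000000000000000000000000
step 5: u <- ((-4 // 4) + 10)        00000001111111111111111111111111

Answer: 6 steps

q: 0,0,0,0,0,0,0,7,8,9,10,11,12,13,14,15,16,17,18,19,20,21,22,23,24,25,26,27,28,29,30,31
u: 0,0,0,0,0,0,0,9,9,9,9,9,9,9,9,9,9,9,9,9,9,9,9,9,9,9,9,9,9,9,9,9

steps = 6; useful = 135; efficiency = 135/192 = 45/64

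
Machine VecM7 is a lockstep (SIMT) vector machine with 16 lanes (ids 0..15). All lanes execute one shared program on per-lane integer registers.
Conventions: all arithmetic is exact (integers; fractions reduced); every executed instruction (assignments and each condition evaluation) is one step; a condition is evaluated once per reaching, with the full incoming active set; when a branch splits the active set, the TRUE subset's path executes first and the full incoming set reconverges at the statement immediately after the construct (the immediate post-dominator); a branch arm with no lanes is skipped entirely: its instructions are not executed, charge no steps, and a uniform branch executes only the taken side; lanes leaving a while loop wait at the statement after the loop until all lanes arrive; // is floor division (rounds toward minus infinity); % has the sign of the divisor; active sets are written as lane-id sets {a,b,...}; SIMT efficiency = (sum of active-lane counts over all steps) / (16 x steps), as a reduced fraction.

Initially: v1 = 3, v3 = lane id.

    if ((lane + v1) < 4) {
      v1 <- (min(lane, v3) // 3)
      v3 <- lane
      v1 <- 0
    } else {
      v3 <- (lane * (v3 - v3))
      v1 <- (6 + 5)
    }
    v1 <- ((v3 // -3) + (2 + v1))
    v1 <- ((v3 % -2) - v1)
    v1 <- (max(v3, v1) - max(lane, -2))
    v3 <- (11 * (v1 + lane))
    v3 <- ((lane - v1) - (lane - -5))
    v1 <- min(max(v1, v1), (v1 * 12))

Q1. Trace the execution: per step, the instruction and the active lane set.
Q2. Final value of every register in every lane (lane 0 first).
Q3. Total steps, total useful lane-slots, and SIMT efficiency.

step 0: eval ((lane + v1) < 4)       {0,1,2,3,4,5,6,7,8,9,10,11,12,13,14,15}
step 1: v1 <- (min(lane, v3) // 3)   {0}
step 2: v3 <- lane                   {0}
step 3: v1 <- 0                      {0}
step 4: v3 <- (lane * (v3 - v3))     {1,2,3,4,5,6,7,8,9,10,11,12,13,14,15}
step 5: v1 <- (6 + 5)                {1,2,3,4,5,6,7,8,9,10,11,12,13,14,15}
step 6: v1 <- ((v3 // -3) + (2 + v1)) {0,1,2,3,4,5,6,7,8,9,10,11,12,13,14,15}
step 7: v1 <- ((v3 % -2) - v1)       {0,1,2,3,4,5,6,7,8,9,10,11,12,13,14,15}
step 8: v1 <- (max(v3, v1) - max(lane, -2)) {0,1,2,3,4,5,6,7,8,9,10,11,12,13,14,15}
step 9: v3 <- (11 * (v1 + lane))     {0,1,2,3,4,5,6,7,8,9,10,11,12,13,14,15}
step 10: v3 <- ((lane - v1) - (lane - -5)) {0,1,2,3,4,5,6,7,8,9,10,11,12,13,14,15}
step 11: v1 <- min(max(v1, v1), (v1 * 12)) {0,1,2,3,4,5,6,7,8,9,10,11,12,13,14,15}

Answer: 12 steps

v1: 0,-12,-24,-36,-48,-60,-72,-84,-96,-108,-120,-132,-144,-156,-168,-180
v3: -5,-4,-3,-2,-1,0,1,2,3,4,5,6,7,8,9,10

steps = 12; useful = 145; efficiency = 145/192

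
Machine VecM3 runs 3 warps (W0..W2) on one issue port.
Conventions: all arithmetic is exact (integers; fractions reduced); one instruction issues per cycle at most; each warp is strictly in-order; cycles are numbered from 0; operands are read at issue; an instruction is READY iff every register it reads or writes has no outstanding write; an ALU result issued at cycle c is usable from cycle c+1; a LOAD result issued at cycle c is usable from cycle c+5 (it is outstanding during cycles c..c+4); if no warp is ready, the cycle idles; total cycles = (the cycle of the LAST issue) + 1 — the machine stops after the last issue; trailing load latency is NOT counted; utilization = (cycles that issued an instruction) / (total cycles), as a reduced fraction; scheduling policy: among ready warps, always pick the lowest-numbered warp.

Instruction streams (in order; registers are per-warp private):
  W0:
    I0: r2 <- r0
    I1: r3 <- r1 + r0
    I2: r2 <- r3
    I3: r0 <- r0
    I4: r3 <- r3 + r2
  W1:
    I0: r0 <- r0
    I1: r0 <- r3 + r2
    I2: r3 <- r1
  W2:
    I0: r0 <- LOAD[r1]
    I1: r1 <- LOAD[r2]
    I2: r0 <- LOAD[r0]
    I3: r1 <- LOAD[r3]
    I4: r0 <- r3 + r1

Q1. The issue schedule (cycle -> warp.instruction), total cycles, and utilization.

cycle 0: W0.I0
cycle 1: W0.I1
cycle 2: W0.I2
cycle 3: W0.I3
cycle 4: W0.I4
cycle 5: W1.I0
cycle 6: W1.I1
cycle 7: W1.I2
cycle 8: W2.I0
cycle 9: W2.I1
cycle 10: idle
cycle 11: idle
cycle 12: idle
cycle 13: W2.I2
cycle 14: W2.I3
cycle 15: idle
cycle 16: idle
cycle 17: idle
cycle 18: idle
cycle 19: W2.I4

Answer: 20 cycles, utilization 13/20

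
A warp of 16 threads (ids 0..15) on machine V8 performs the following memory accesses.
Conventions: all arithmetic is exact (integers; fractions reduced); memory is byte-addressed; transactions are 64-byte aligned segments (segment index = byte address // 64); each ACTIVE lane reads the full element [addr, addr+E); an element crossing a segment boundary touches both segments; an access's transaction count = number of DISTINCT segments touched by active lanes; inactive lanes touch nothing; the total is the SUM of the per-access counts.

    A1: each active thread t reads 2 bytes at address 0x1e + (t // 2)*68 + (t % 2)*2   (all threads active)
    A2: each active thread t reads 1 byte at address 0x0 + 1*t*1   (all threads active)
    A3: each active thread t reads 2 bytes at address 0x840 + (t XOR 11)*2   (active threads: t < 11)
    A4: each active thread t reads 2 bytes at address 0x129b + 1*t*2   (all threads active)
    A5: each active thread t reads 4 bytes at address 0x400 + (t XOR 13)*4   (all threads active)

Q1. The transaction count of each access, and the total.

A1: 8 transactions
A2: 1 transaction
A3: 1 transaction
A4: 1 transaction
A5: 1 transaction

Answer: 8,1,1,1,1; total 12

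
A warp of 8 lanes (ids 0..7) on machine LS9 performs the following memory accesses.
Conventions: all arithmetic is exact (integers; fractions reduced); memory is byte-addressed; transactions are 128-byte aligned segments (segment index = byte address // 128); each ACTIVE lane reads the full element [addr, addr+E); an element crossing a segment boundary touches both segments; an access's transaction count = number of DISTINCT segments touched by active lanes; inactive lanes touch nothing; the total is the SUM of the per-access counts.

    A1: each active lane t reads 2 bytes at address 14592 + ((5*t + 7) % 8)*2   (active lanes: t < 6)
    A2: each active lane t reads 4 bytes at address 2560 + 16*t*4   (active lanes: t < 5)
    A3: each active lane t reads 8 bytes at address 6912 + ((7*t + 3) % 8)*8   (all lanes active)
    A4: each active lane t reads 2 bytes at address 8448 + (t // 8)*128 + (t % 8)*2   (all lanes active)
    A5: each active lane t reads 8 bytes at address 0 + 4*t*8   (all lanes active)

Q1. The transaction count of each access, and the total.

A1: 1 transaction
A2: 3 transactions
A3: 1 transaction
A4: 1 transaction
A5: 2 transactions

Answer: 1,3,1,1,2; total 8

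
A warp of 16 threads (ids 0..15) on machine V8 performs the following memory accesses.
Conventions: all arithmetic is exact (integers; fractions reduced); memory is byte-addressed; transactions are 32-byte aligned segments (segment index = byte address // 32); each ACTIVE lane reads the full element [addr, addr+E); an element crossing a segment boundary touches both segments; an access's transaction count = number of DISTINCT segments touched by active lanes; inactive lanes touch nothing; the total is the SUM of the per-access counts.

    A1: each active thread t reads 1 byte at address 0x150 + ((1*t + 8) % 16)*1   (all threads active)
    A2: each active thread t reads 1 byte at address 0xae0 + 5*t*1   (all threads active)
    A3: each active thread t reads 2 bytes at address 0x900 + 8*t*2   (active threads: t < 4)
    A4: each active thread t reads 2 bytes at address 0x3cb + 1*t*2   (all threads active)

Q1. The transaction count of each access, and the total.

A1: 1 transaction
A2: 3 transactions
A3: 2 transactions
A4: 2 transactions

Answer: 1,3,2,2; total 8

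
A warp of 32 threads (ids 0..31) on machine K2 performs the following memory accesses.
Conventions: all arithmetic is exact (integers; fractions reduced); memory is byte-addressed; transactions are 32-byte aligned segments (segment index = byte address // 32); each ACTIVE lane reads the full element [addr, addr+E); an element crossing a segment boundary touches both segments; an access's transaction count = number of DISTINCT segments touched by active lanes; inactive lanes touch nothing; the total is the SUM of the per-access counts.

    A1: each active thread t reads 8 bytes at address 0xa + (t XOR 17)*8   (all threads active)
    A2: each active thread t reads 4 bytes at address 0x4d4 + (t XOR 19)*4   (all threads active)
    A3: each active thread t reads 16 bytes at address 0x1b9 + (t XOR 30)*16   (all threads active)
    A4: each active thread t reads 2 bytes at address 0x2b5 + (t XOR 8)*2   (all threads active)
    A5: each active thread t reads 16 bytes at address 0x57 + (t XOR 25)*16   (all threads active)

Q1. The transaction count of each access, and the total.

A1: 9 transactions
A2: 5 transactions
A3: 17 transactions
A4: 3 transactions
A5: 17 transactions

Answer: 9,5,17,3,17; total 51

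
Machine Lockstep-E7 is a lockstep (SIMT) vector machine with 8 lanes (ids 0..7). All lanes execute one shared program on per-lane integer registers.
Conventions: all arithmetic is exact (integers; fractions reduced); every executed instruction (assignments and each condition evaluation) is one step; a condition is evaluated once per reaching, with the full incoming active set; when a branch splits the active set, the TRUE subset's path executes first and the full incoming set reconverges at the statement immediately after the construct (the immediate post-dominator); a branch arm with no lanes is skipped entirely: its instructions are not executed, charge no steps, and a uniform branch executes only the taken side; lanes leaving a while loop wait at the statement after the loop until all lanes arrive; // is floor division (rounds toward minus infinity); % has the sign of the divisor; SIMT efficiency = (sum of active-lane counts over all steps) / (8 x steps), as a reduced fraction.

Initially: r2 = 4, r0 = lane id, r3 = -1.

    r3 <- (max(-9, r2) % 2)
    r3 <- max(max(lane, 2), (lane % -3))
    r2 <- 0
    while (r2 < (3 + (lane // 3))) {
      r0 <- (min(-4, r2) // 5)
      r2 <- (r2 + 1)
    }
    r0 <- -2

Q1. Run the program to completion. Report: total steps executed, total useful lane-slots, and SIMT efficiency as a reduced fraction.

Answer: 20 steps, 133 useful, 133/160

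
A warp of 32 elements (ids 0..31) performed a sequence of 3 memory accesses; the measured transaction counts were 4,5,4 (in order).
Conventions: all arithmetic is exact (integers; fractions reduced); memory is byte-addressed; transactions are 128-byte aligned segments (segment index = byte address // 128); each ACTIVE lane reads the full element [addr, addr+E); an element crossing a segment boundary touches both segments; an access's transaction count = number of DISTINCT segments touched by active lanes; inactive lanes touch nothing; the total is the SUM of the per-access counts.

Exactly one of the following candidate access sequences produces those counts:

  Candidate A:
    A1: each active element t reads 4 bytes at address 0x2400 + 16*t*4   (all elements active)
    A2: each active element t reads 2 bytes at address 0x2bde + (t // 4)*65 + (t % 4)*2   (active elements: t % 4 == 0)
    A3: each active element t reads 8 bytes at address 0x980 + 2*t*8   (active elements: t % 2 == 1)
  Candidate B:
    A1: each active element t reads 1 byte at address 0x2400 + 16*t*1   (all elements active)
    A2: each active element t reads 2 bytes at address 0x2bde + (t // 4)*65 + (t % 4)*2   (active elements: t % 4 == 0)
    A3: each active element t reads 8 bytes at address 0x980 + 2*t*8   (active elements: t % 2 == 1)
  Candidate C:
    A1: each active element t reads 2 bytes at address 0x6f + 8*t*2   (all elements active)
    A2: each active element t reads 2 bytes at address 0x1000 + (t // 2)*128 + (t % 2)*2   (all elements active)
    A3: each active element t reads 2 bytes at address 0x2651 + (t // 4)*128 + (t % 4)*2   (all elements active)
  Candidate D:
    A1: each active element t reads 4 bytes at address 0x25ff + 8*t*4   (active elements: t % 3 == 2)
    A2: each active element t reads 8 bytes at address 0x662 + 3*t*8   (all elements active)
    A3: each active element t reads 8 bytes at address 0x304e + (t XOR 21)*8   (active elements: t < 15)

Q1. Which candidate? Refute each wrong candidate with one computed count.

A: A1 gives 16 transactions, not 4
C: A1 gives 5 transactions, not 4
D: A1 gives 8 transactions, not 4
B: all counts match (4,5,4)

Answer: B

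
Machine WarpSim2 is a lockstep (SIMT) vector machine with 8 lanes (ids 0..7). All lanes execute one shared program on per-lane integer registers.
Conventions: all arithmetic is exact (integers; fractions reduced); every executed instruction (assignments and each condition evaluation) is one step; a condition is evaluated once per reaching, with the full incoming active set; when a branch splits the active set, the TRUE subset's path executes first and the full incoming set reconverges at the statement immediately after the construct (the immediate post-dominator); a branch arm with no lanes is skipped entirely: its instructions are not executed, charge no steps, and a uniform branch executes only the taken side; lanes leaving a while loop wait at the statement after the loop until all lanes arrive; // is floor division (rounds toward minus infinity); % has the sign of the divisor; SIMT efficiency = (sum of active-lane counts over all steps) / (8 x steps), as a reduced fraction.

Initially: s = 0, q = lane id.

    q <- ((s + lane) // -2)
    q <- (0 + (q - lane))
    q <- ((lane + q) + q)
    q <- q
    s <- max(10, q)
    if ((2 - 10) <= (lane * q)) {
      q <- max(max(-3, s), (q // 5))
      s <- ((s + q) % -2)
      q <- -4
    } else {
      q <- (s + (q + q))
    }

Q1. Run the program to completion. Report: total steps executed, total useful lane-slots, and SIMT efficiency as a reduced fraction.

Answer: 10 steps, 62 useful, 31/40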